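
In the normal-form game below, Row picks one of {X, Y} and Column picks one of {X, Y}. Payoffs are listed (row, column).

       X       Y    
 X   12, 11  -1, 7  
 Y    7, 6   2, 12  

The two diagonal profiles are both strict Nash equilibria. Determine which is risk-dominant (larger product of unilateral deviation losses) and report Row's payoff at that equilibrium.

12

At both X: Row loses 12 − 7 = 5 by deviating; Column loses 11 − 7 = 4. Product = 5·4 = 20.
At both Y: Row loses 2 − (-1) = 3 by deviating; Column loses 12 − 6 = 6. Product = 3·6 = 18.
20 > 18, so both X is risk-dominant. Row's payoff there is 12.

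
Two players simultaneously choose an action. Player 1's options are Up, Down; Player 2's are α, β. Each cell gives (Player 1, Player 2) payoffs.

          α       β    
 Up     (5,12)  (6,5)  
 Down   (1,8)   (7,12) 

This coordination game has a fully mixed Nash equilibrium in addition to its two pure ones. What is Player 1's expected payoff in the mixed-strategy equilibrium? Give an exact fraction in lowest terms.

Player 2 mixes with probability q on α, chosen so Player 1 is indifferent: 5q + 6(1−q) = 1q + 7(1−q) gives q = 1/5.
Player 1's expected payoff (from either row, since indifferent) is 5·1/5 + 6·4/5 = 29/5.

29/5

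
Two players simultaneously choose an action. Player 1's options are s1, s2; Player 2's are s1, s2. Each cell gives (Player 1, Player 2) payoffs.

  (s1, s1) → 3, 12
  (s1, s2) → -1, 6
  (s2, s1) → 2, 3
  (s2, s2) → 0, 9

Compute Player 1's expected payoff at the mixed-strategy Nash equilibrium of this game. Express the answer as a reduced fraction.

Player 2 mixes with probability q on s1, chosen so Player 1 is indifferent: 3q + (-1)(1−q) = 2q + 0(1−q) gives q = 1/2.
Player 1's expected payoff (from either row, since indifferent) is 3·1/2 + (-1)·1/2 = 1.

1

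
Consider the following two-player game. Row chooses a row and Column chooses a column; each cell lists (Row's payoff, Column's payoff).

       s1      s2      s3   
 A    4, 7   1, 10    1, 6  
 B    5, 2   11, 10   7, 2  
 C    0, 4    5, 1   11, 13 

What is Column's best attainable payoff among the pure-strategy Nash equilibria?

13

(B, s2) is a pure NE (Row: 11 ≥ 5; Column: 10 ≥ 2). Column gets 10.
(C, s3) is a pure NE (Row: 11 ≥ 7; Column: 13 ≥ 4). Column gets 13.
Every other cell has a profitable deviation for at least one player. Highest of {10, 13} is 13.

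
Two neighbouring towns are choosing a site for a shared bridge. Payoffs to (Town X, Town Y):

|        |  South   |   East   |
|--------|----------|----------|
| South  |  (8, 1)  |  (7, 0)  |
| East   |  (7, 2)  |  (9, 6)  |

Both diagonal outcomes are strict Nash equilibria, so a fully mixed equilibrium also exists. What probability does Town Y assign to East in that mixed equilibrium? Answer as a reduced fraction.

1/3

Town Y's mix q on South must make Town X indifferent between South and East.
Town X's payoff from South: 8q + 7(1−q). From East: 7q + 9(1−q).
Set equal: 1q = 2(1−q) → q = 2/3.
Probability on East is 1 − 2/3 = 1/3.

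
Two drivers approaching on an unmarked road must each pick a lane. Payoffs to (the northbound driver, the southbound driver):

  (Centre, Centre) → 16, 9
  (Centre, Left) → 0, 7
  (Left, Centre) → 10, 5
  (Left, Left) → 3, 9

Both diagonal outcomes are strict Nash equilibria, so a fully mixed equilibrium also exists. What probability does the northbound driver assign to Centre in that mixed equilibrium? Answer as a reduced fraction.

2/3

The northbound driver's mix p on Centre must make the southbound driver indifferent between Centre and Left.
The southbound driver's payoff from Centre: 9p + 5(1−p). From Left: 7p + 9(1−p).
Set equal: 2p = 4(1−p) → p = 4/6 = 2/3.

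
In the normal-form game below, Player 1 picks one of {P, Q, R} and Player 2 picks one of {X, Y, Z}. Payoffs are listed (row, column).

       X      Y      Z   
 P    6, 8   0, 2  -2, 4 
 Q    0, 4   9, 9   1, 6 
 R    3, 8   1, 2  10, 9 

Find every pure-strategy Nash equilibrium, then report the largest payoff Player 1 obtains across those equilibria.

10

(P, X) is a pure NE (Player 1: 6 ≥ 3; Player 2: 8 ≥ 4). Player 1 gets 6.
(Q, Y) is a pure NE (Player 1: 9 ≥ 1; Player 2: 9 ≥ 6). Player 1 gets 9.
(R, Z) is a pure NE (Player 1: 10 ≥ 1; Player 2: 9 ≥ 8). Player 1 gets 10.
Every other cell has a profitable deviation for at least one player. Highest of {6, 9, 10} is 10.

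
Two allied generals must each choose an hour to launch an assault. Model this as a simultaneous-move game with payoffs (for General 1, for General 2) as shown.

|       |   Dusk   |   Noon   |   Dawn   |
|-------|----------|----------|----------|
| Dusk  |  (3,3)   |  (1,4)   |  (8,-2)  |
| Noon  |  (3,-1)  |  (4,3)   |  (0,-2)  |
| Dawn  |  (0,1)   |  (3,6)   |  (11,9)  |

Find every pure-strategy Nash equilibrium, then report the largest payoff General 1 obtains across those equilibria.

11

Both Noon is a pure NE (General 1: 4 ≥ 3; General 2: 3 ≥ -1). General 1 gets 4.
Both Dawn is a pure NE (General 1: 11 ≥ 8; General 2: 9 ≥ 6). General 1 gets 11.
Every other cell has a profitable deviation for at least one player. Highest of {4, 11} is 11.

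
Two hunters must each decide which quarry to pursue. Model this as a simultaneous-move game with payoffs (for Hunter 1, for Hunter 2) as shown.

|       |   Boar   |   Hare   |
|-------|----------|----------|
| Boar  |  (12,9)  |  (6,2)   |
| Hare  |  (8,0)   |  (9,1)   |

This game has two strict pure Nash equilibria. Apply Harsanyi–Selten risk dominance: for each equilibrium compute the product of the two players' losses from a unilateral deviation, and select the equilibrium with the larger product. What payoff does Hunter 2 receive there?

9

At both Boar: Hunter 1 loses 12 − 8 = 4 by deviating; Hunter 2 loses 9 − 2 = 7. Product = 4·7 = 28.
At both Hare: Hunter 1 loses 9 − 6 = 3 by deviating; Hunter 2 loses 1 − 0 = 1. Product = 3·1 = 3.
28 > 3, so both Boar is risk-dominant. Hunter 2's payoff there is 9.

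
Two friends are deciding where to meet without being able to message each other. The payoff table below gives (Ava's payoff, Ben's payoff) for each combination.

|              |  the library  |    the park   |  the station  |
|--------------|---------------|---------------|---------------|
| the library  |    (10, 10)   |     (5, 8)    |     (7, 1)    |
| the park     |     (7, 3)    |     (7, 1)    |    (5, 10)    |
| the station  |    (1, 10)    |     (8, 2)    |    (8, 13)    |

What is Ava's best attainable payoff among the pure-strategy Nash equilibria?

Both the library is a pure NE (Ava: 10 ≥ 7; Ben: 10 ≥ 8). Ava gets 10.
Both the station is a pure NE (Ava: 8 ≥ 7; Ben: 13 ≥ 10). Ava gets 8.
Every other cell has a profitable deviation for at least one player. Highest of {10, 8} is 10.

10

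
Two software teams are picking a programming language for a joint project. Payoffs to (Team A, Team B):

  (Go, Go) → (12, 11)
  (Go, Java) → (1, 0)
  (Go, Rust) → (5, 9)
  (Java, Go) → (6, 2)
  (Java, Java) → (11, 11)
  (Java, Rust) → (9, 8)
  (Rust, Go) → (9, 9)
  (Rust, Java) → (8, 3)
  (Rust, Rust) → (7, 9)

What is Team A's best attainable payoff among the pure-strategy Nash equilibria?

Both Go is a pure NE (Team A: 12 ≥ 9; Team B: 11 ≥ 9). Team A gets 12.
Both Java is a pure NE (Team A: 11 ≥ 8; Team B: 11 ≥ 8). Team A gets 11.
Every other cell has a profitable deviation for at least one player. Highest of {12, 11} is 12.

12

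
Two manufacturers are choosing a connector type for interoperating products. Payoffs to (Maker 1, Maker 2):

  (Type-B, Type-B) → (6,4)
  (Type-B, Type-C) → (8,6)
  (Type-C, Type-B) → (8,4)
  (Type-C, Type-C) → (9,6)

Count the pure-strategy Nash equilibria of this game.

Both Type-C: Maker 1 gets 9 (best alternative 8); Maker 2 gets 6 (best alternative 4). Neither deviates — NE.
Both Type-B is not a NE: Maker 1 would switch to Type-C (8 > 6).
No other cell survives both best-response checks, so there is 1 pure NE.

1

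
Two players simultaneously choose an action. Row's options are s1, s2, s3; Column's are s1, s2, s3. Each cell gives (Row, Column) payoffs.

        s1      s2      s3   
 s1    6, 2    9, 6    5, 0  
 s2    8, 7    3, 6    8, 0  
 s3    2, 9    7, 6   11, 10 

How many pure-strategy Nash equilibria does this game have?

3

(s1, s2): Row gets 9 (best alternative 7); Column gets 6 (best alternative 2). Neither deviates — NE.
(s2, s1): Row gets 8 (best alternative 6); Column gets 7 (best alternative 6). Neither deviates — NE.
Both s3: Row gets 11 (best alternative 8); Column gets 10 (best alternative 9). Neither deviates — NE.
Both s2 is not a NE: Row would switch to s1 (9 > 3).
No other cell survives both best-response checks, so there are 3 pure NE.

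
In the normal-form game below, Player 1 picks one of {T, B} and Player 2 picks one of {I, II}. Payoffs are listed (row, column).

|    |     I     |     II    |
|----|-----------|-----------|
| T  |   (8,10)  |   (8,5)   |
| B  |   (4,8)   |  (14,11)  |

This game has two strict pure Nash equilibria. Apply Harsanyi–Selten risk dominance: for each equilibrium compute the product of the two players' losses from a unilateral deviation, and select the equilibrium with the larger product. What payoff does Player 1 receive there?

8

At (T, I): Player 1 loses 8 − 4 = 4 by deviating; Player 2 loses 10 − 5 = 5. Product = 4·5 = 20.
At (B, II): Player 1 loses 14 − 8 = 6 by deviating; Player 2 loses 11 − 8 = 3. Product = 6·3 = 18.
20 > 18, so (T, I) is risk-dominant. Player 1's payoff there is 8.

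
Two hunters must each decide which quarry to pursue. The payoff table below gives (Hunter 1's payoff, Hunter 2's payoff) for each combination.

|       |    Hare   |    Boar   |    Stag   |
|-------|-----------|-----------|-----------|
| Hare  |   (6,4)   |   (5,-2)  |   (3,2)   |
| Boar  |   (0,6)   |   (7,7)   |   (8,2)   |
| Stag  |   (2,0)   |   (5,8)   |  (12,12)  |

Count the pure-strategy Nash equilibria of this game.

Both Hare: Hunter 1 gets 6 (best alternative 2); Hunter 2 gets 4 (best alternative 2). Neither deviates — NE.
Both Boar: Hunter 1 gets 7 (best alternative 5); Hunter 2 gets 7 (best alternative 6). Neither deviates — NE.
Both Stag: Hunter 1 gets 12 (best alternative 8); Hunter 2 gets 12 (best alternative 8). Neither deviates — NE.
(Stag, Hare) is not a NE: Hunter 1 would switch to Hare (6 > 2).
No other cell survives both best-response checks, so there are 3 pure NE.

3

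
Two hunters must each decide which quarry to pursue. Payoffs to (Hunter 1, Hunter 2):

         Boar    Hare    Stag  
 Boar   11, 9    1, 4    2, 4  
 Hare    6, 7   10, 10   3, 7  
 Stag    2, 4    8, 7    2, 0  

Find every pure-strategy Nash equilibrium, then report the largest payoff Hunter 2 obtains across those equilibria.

10

Both Boar is a pure NE (Hunter 1: 11 ≥ 6; Hunter 2: 9 ≥ 4). Hunter 2 gets 9.
Both Hare is a pure NE (Hunter 1: 10 ≥ 8; Hunter 2: 10 ≥ 7). Hunter 2 gets 10.
Every other cell has a profitable deviation for at least one player. Highest of {9, 10} is 10.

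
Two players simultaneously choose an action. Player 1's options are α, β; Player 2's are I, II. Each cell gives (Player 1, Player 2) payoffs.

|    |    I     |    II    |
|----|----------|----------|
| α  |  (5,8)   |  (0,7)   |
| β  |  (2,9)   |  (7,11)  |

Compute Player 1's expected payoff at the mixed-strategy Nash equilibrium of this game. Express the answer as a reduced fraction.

7/2

Player 2 mixes with probability q on I, chosen so Player 1 is indifferent: 5q + 0(1−q) = 2q + 7(1−q) gives q = 7/10.
Player 1's expected payoff (from either row, since indifferent) is 5·7/10 + 0·3/10 = 7/2.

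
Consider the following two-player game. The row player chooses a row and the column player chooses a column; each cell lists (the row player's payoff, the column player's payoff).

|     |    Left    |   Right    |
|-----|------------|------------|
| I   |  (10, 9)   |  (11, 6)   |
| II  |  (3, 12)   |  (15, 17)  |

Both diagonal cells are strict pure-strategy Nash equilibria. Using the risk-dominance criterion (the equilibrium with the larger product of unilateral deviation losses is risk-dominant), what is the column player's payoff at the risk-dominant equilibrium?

9

At (I, Left): the row player loses 10 − 3 = 7 by deviating; the column player loses 9 − 6 = 3. Product = 7·3 = 21.
At (II, Right): the row player loses 15 − 11 = 4 by deviating; the column player loses 17 − 12 = 5. Product = 4·5 = 20.
21 > 20, so (I, Left) is risk-dominant. The column player's payoff there is 9.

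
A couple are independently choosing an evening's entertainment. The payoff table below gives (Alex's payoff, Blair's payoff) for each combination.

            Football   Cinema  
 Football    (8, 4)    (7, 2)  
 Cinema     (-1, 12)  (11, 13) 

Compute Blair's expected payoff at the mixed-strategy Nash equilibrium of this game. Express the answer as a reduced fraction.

Alex mixes with probability p on Football, chosen so Blair is indifferent: 4p + 12(1−p) = 2p + 13(1−p) gives p = 1/3.
Blair's expected payoff is 4·1/3 + 12·2/3 = 28/3.

28/3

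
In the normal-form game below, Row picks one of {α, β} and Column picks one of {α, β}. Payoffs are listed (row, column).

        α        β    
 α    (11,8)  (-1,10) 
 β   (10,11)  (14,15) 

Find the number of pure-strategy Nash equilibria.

1

Both β: Row gets 14 (best alternative -1); Column gets 15 (best alternative 11). Neither deviates — NE.
Both α is not a NE: Column would switch to β (10 > 8).
No other cell survives both best-response checks, so there is 1 pure NE.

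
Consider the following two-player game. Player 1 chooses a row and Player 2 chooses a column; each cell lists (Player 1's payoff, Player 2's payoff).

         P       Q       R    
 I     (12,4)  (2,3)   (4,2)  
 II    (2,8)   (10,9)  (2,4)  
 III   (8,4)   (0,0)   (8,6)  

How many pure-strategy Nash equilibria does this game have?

(I, P): Player 1 gets 12 (best alternative 8); Player 2 gets 4 (best alternative 3). Neither deviates — NE.
(II, Q): Player 1 gets 10 (best alternative 2); Player 2 gets 9 (best alternative 8). Neither deviates — NE.
(III, R): Player 1 gets 8 (best alternative 4); Player 2 gets 6 (best alternative 4). Neither deviates — NE.
(I, R) is not a NE: Player 1 would switch to III (8 > 4).
No other cell survives both best-response checks, so there are 3 pure NE.

3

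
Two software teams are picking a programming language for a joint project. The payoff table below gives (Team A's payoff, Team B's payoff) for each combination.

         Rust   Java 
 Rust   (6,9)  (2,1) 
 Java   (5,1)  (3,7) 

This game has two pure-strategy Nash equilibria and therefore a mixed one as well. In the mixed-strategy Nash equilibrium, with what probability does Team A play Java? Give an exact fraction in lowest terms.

4/7

Team A's mix p on Rust must make Team B indifferent between Rust and Java.
Team B's payoff from Rust: 9p + 1(1−p). From Java: 1p + 7(1−p).
Set equal: 8p = 6(1−p) → p = 6/14 = 3/7.
Probability on Java is 1 − 3/7 = 4/7.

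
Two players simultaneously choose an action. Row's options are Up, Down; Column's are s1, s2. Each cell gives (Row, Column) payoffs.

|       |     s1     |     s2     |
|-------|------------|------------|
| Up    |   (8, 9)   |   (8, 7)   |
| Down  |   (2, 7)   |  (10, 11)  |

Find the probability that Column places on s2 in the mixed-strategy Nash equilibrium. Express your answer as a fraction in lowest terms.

3/4

Column's mix q on s1 must make Row indifferent between Up and Down.
Row's payoff from Up: 8q + 8(1−q). From Down: 2q + 10(1−q).
Set equal: 6q = 2(1−q) → q = 2/8 = 1/4.
Probability on s2 is 1 − 1/4 = 3/4.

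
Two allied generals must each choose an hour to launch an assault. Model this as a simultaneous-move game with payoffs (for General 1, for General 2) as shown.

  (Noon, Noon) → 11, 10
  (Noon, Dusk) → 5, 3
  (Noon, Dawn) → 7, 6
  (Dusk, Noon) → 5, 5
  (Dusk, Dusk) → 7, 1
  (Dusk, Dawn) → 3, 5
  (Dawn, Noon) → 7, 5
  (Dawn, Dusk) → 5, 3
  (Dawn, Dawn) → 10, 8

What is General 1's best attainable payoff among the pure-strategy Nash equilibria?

11

Both Noon is a pure NE (General 1: 11 ≥ 7; General 2: 10 ≥ 6). General 1 gets 11.
Both Dawn is a pure NE (General 1: 10 ≥ 7; General 2: 8 ≥ 5). General 1 gets 10.
Every other cell has a profitable deviation for at least one player. Highest of {11, 10} is 11.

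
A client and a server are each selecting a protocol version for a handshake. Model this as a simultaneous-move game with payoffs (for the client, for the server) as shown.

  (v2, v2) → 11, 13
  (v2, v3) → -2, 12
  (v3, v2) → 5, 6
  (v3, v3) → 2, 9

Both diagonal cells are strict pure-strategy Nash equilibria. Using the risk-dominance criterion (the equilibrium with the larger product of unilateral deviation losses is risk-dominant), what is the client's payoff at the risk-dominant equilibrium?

At both v2: the client loses 11 − 5 = 6 by deviating; the server loses 13 − 12 = 1. Product = 6·1 = 6.
At both v3: the client loses 2 − (-2) = 4 by deviating; the server loses 9 − 6 = 3. Product = 4·3 = 12.
12 > 6, so both v3 is risk-dominant. The client's payoff there is 2.

2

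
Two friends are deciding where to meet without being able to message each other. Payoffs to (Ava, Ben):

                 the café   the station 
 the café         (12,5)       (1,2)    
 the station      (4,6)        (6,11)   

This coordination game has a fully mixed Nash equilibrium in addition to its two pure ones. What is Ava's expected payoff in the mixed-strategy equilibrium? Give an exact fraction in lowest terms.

Ben mixes with probability q on the café, chosen so Ava is indifferent: 12q + 1(1−q) = 4q + 6(1−q) gives q = 5/13.
Ava's expected payoff (from either row, since indifferent) is 12·5/13 + 1·8/13 = 68/13.

68/13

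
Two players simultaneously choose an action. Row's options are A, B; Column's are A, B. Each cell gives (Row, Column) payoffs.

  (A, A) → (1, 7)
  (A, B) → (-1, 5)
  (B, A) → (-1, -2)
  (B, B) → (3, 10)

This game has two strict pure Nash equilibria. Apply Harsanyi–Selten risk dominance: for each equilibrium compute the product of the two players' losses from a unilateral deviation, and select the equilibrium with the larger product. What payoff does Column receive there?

10

At both A: Row loses 1 − (-1) = 2 by deviating; Column loses 7 − 5 = 2. Product = 2·2 = 4.
At both B: Row loses 3 − (-1) = 4 by deviating; Column loses 10 − (-2) = 12. Product = 4·12 = 48.
48 > 4, so both B is risk-dominant. Column's payoff there is 10.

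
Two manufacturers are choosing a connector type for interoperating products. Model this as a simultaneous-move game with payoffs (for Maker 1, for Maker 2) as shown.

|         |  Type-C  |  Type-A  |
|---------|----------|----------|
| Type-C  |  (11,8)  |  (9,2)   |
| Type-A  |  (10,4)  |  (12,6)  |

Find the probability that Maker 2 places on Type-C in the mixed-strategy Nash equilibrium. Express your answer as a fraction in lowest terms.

3/4

Maker 2's mix q on Type-C must make Maker 1 indifferent between Type-C and Type-A.
Maker 1's payoff from Type-C: 11q + 9(1−q). From Type-A: 10q + 12(1−q).
Set equal: 1q = 3(1−q) → q = 3/4.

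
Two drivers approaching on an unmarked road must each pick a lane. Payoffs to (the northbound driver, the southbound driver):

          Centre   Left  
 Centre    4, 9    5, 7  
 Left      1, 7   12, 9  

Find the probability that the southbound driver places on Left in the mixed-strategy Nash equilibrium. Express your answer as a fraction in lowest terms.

3/10

The southbound driver's mix q on Centre must make the northbound driver indifferent between Centre and Left.
The northbound driver's payoff from Centre: 4q + 5(1−q). From Left: 1q + 12(1−q).
Set equal: 3q = 7(1−q) → q = 7/10.
Probability on Left is 1 − 7/10 = 3/10.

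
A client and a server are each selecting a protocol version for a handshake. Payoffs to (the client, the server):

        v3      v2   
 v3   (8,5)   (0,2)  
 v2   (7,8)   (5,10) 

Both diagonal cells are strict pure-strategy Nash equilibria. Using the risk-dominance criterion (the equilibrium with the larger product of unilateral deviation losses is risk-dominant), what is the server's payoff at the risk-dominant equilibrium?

10

At both v3: the client loses 8 − 7 = 1 by deviating; the server loses 5 − 2 = 3. Product = 1·3 = 3.
At both v2: the client loses 5 − 0 = 5 by deviating; the server loses 10 − 8 = 2. Product = 5·2 = 10.
10 > 3, so both v2 is risk-dominant. The server's payoff there is 10.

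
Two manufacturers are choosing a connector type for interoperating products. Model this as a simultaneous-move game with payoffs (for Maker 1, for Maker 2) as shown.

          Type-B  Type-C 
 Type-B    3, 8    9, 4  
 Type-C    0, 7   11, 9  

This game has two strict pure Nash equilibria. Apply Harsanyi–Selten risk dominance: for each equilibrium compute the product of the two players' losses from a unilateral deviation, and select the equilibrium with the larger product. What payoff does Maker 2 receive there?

At both Type-B: Maker 1 loses 3 − 0 = 3 by deviating; Maker 2 loses 8 − 4 = 4. Product = 3·4 = 12.
At both Type-C: Maker 1 loses 11 − 9 = 2 by deviating; Maker 2 loses 9 − 7 = 2. Product = 2·2 = 4.
12 > 4, so both Type-B is risk-dominant. Maker 2's payoff there is 8.

8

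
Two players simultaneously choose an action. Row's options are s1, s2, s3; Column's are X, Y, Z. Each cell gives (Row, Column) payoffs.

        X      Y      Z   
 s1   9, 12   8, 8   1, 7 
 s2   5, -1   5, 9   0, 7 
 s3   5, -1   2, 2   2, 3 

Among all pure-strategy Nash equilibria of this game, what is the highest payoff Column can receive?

(s1, X) is a pure NE (Row: 9 ≥ 5; Column: 12 ≥ 8). Column gets 12.
(s3, Z) is a pure NE (Row: 2 ≥ 1; Column: 3 ≥ 2). Column gets 3.
Every other cell has a profitable deviation for at least one player. Highest of {12, 3} is 12.

12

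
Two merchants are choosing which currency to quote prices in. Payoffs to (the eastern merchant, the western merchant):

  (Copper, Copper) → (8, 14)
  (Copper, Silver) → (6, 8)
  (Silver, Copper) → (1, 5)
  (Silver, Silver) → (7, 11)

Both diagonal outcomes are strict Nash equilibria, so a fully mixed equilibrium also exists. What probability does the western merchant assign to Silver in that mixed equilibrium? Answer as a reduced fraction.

The western merchant's mix q on Copper must make the eastern merchant indifferent between Copper and Silver.
The eastern merchant's payoff from Copper: 8q + 6(1−q). From Silver: 1q + 7(1−q).
Set equal: 7q = 1(1−q) → q = 1/8.
Probability on Silver is 1 − 1/8 = 7/8.

7/8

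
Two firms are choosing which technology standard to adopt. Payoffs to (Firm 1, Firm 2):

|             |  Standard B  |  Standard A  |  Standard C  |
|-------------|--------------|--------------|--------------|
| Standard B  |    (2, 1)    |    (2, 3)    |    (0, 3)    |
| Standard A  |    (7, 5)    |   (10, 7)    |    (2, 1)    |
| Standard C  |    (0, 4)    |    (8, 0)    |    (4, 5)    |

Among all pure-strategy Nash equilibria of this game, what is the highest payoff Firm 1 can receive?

10

Both Standard A is a pure NE (Firm 1: 10 ≥ 8; Firm 2: 7 ≥ 5). Firm 1 gets 10.
Both Standard C is a pure NE (Firm 1: 4 ≥ 2; Firm 2: 5 ≥ 4). Firm 1 gets 4.
Every other cell has a profitable deviation for at least one player. Highest of {10, 4} is 10.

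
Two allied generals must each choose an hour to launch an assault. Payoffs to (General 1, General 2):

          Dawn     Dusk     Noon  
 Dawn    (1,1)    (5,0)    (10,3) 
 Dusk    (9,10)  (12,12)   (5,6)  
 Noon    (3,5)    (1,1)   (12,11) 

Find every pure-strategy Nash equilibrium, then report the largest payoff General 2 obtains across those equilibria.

12

Both Dusk is a pure NE (General 1: 12 ≥ 5; General 2: 12 ≥ 10). General 2 gets 12.
Both Noon is a pure NE (General 1: 12 ≥ 10; General 2: 11 ≥ 5). General 2 gets 11.
Every other cell has a profitable deviation for at least one player. Highest of {12, 11} is 12.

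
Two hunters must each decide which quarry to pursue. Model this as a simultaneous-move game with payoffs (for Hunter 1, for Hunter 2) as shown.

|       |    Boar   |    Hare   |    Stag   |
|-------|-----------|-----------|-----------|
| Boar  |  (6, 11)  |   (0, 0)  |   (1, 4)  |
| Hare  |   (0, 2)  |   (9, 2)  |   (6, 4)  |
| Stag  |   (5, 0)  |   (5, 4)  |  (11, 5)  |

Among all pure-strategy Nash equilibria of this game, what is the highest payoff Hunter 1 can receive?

Both Boar is a pure NE (Hunter 1: 6 ≥ 5; Hunter 2: 11 ≥ 4). Hunter 1 gets 6.
Both Stag is a pure NE (Hunter 1: 11 ≥ 6; Hunter 2: 5 ≥ 4). Hunter 1 gets 11.
Every other cell has a profitable deviation for at least one player. Highest of {6, 11} is 11.

11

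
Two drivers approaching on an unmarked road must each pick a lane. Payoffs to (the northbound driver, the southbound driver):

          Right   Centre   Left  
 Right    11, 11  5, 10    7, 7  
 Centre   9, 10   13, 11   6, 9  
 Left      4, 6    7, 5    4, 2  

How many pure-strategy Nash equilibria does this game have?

2

Both Right: the northbound driver gets 11 (best alternative 9); the southbound driver gets 11 (best alternative 10). Neither deviates — NE.
Both Centre: the northbound driver gets 13 (best alternative 7); the southbound driver gets 11 (best alternative 10). Neither deviates — NE.
Both Left is not a NE: the northbound driver would switch to Right (7 > 4).
No other cell survives both best-response checks, so there are 2 pure NE.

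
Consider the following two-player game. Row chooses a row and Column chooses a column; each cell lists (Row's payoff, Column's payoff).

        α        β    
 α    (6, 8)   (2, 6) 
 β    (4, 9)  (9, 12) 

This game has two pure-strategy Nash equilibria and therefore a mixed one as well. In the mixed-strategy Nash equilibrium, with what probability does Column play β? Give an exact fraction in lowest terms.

Column's mix q on α must make Row indifferent between α and β.
Row's payoff from α: 6q + 2(1−q). From β: 4q + 9(1−q).
Set equal: 2q = 7(1−q) → q = 7/9.
Probability on β is 1 − 7/9 = 2/9.

2/9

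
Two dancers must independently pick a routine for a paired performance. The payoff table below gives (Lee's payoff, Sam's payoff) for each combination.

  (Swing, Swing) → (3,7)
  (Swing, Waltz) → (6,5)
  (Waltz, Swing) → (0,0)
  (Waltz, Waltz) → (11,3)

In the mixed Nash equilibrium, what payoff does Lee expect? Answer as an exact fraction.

33/8

Sam mixes with probability q on Swing, chosen so Lee is indifferent: 3q + 6(1−q) = 0q + 11(1−q) gives q = 5/8.
Lee's expected payoff (from either row, since indifferent) is 3·5/8 + 6·3/8 = 33/8.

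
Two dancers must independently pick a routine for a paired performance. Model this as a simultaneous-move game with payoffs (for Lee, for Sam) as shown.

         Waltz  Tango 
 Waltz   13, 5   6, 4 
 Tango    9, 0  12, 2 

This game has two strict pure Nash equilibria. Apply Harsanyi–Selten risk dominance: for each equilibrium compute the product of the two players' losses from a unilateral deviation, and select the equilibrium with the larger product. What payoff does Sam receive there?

At both Waltz: Lee loses 13 − 9 = 4 by deviating; Sam loses 5 − 4 = 1. Product = 4·1 = 4.
At both Tango: Lee loses 12 − 6 = 6 by deviating; Sam loses 2 − 0 = 2. Product = 6·2 = 12.
12 > 4, so both Tango is risk-dominant. Sam's payoff there is 2.

2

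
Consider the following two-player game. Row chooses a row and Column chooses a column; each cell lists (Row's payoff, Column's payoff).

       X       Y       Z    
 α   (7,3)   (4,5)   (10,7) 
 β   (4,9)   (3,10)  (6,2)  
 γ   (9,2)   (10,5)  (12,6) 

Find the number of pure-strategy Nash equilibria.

(γ, Z): Row gets 12 (best alternative 10); Column gets 6 (best alternative 5). Neither deviates — NE.
(α, X) is not a NE: Row would switch to γ (9 > 7).
No other cell survives both best-response checks, so there is 1 pure NE.

1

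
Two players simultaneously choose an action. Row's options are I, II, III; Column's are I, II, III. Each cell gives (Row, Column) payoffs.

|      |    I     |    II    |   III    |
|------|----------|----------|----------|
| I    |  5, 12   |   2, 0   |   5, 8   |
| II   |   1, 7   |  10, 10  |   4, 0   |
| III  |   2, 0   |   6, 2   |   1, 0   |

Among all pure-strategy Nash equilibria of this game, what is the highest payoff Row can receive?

10

Both I is a pure NE (Row: 5 ≥ 2; Column: 12 ≥ 8). Row gets 5.
Both II is a pure NE (Row: 10 ≥ 6; Column: 10 ≥ 7). Row gets 10.
Every other cell has a profitable deviation for at least one player. Highest of {5, 10} is 10.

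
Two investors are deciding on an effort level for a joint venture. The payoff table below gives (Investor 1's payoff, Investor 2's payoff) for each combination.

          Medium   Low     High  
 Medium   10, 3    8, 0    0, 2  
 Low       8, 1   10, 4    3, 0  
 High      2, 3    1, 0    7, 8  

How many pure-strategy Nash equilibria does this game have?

3

Both Medium: Investor 1 gets 10 (best alternative 8); Investor 2 gets 3 (best alternative 2). Neither deviates — NE.
Both Low: Investor 1 gets 10 (best alternative 8); Investor 2 gets 4 (best alternative 1). Neither deviates — NE.
Both High: Investor 1 gets 7 (best alternative 3); Investor 2 gets 8 (best alternative 3). Neither deviates — NE.
(Low, High) is not a NE: Investor 1 would switch to High (7 > 3).
No other cell survives both best-response checks, so there are 3 pure NE.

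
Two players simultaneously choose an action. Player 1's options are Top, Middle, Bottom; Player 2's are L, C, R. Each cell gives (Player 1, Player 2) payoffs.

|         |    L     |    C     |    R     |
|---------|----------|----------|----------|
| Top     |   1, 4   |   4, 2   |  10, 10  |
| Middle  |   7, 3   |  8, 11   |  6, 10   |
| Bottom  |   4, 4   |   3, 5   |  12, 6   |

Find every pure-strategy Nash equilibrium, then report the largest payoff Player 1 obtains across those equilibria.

(Middle, C) is a pure NE (Player 1: 8 ≥ 4; Player 2: 11 ≥ 10). Player 1 gets 8.
(Bottom, R) is a pure NE (Player 1: 12 ≥ 10; Player 2: 6 ≥ 5). Player 1 gets 12.
Every other cell has a profitable deviation for at least one player. Highest of {8, 12} is 12.

12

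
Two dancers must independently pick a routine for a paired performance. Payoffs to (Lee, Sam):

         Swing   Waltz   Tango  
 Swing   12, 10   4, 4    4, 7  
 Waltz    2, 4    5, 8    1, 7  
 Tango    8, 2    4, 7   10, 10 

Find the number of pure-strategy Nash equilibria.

3

Both Swing: Lee gets 12 (best alternative 8); Sam gets 10 (best alternative 7). Neither deviates — NE.
Both Waltz: Lee gets 5 (best alternative 4); Sam gets 8 (best alternative 7). Neither deviates — NE.
Both Tango: Lee gets 10 (best alternative 4); Sam gets 10 (best alternative 7). Neither deviates — NE.
(Tango, Waltz) is not a NE: Lee would switch to Waltz (5 > 4).
No other cell survives both best-response checks, so there are 3 pure NE.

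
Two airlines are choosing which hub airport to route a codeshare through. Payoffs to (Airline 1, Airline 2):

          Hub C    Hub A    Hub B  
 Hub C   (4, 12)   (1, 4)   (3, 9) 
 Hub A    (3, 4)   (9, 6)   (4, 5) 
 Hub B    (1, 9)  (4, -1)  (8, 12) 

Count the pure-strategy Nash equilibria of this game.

3

Both Hub C: Airline 1 gets 4 (best alternative 3); Airline 2 gets 12 (best alternative 9). Neither deviates — NE.
Both Hub A: Airline 1 gets 9 (best alternative 4); Airline 2 gets 6 (best alternative 5). Neither deviates — NE.
Both Hub B: Airline 1 gets 8 (best alternative 4); Airline 2 gets 12 (best alternative 9). Neither deviates — NE.
(Hub B, Hub C) is not a NE: Airline 1 would switch to Hub C (4 > 1).
No other cell survives both best-response checks, so there are 3 pure NE.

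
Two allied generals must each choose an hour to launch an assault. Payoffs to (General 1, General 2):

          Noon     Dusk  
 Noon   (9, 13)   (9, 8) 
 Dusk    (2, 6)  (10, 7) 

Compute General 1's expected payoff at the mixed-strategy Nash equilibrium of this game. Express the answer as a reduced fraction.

9

General 2 mixes with probability q on Noon, chosen so General 1 is indifferent: 9q + 9(1−q) = 2q + 10(1−q) gives q = 1/8.
General 1's expected payoff (from either row, since indifferent) is 9·1/8 + 9·7/8 = 9.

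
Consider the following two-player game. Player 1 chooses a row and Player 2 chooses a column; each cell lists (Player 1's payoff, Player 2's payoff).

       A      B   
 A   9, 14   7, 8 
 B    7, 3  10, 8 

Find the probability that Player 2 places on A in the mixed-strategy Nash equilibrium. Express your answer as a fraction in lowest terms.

3/5

Player 2's mix q on A must make Player 1 indifferent between A and B.
Player 1's payoff from A: 9q + 7(1−q). From B: 7q + 10(1−q).
Set equal: 2q = 3(1−q) → q = 3/5.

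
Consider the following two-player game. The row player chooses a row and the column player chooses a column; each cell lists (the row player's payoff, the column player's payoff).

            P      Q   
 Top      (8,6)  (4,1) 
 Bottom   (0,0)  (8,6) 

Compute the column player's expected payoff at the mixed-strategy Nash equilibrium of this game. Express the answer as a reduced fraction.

The row player mixes with probability p on Top, chosen so the column player is indifferent: 6p + 0(1−p) = 1p + 6(1−p) gives p = 6/11.
The column player's expected payoff is 6·6/11 + 0·5/11 = 36/11.

36/11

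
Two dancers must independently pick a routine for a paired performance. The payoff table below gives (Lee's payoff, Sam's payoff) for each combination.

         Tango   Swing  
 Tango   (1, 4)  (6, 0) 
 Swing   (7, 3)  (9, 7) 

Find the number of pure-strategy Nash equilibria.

1

Both Swing: Lee gets 9 (best alternative 6); Sam gets 7 (best alternative 3). Neither deviates — NE.
Both Tango is not a NE: Lee would switch to Swing (7 > 1).
No other cell survives both best-response checks, so there is 1 pure NE.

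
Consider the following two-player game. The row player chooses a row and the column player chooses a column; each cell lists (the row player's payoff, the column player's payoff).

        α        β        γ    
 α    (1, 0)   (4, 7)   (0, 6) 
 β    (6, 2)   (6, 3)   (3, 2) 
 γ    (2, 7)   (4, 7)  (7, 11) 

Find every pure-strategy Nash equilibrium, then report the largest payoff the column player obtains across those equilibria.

Both β is a pure NE (the row player: 6 ≥ 4; the column player: 3 ≥ 2). The column player gets 3.
Both γ is a pure NE (the row player: 7 ≥ 3; the column player: 11 ≥ 7). The column player gets 11.
Every other cell has a profitable deviation for at least one player. Highest of {3, 11} is 11.

11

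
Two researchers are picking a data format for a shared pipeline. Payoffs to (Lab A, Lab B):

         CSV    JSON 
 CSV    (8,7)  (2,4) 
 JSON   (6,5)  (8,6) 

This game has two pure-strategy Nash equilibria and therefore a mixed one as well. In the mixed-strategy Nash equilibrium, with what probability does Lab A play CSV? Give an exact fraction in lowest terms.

Lab A's mix p on CSV must make Lab B indifferent between CSV and JSON.
Lab B's payoff from CSV: 7p + 5(1−p). From JSON: 4p + 6(1−p).
Set equal: 3p = 1(1−p) → p = 1/4.

1/4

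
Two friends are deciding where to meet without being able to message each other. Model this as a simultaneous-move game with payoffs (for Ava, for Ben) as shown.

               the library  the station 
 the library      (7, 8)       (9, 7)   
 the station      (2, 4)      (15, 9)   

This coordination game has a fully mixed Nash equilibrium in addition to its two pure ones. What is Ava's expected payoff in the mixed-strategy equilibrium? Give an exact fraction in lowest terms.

87/11

Ben mixes with probability q on the library, chosen so Ava is indifferent: 7q + 9(1−q) = 2q + 15(1−q) gives q = 6/11.
Ava's expected payoff (from either row, since indifferent) is 7·6/11 + 9·5/11 = 87/11.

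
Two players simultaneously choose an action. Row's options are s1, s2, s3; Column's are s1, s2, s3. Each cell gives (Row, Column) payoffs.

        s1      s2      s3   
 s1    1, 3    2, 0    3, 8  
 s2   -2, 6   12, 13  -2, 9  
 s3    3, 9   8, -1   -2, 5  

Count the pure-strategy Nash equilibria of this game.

3

(s1, s3): Row gets 3 (best alternative -2); Column gets 8 (best alternative 3). Neither deviates — NE.
Both s2: Row gets 12 (best alternative 8); Column gets 13 (best alternative 9). Neither deviates — NE.
(s3, s1): Row gets 3 (best alternative 1); Column gets 9 (best alternative 5). Neither deviates — NE.
Both s1 is not a NE: Row would switch to s3 (3 > 1).
No other cell survives both best-response checks, so there are 3 pure NE.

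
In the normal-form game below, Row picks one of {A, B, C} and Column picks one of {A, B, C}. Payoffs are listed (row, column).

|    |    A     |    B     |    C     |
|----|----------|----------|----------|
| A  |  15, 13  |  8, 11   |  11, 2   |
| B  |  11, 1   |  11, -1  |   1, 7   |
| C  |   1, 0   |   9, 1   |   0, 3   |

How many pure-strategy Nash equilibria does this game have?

1

Both A: Row gets 15 (best alternative 11); Column gets 13 (best alternative 11). Neither deviates — NE.
Both B is not a NE: Column would switch to C (7 > -1).
No other cell survives both best-response checks, so there is 1 pure NE.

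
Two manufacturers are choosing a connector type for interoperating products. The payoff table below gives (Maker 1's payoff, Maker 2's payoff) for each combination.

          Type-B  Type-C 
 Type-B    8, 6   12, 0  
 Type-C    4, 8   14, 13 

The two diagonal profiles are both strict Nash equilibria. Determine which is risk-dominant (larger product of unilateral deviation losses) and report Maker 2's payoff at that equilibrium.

6

At both Type-B: Maker 1 loses 8 − 4 = 4 by deviating; Maker 2 loses 6 − 0 = 6. Product = 4·6 = 24.
At both Type-C: Maker 1 loses 14 − 12 = 2 by deviating; Maker 2 loses 13 − 8 = 5. Product = 2·5 = 10.
24 > 10, so both Type-B is risk-dominant. Maker 2's payoff there is 6.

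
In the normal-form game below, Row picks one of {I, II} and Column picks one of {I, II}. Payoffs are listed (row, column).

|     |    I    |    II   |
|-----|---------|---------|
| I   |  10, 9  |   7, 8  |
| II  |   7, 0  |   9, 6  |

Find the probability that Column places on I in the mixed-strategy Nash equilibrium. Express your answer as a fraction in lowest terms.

2/5

Column's mix q on I must make Row indifferent between I and II.
Row's payoff from I: 10q + 7(1−q). From II: 7q + 9(1−q).
Set equal: 3q = 2(1−q) → q = 2/5.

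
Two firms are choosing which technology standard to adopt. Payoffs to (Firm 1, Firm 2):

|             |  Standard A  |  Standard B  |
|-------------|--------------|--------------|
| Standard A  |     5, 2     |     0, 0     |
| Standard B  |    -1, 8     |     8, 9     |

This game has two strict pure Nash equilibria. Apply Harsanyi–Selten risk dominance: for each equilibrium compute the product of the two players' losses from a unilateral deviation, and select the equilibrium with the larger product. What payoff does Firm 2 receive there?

At both Standard A: Firm 1 loses 5 − (-1) = 6 by deviating; Firm 2 loses 2 − 0 = 2. Product = 6·2 = 12.
At both Standard B: Firm 1 loses 8 − 0 = 8 by deviating; Firm 2 loses 9 − 8 = 1. Product = 8·1 = 8.
12 > 8, so both Standard A is risk-dominant. Firm 2's payoff there is 2.

2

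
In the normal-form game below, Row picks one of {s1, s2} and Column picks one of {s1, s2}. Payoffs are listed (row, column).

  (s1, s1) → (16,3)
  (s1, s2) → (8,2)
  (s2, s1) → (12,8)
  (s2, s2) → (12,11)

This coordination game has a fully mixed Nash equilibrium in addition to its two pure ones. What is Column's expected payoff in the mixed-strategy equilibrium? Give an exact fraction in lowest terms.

17/4

Row mixes with probability p on s1, chosen so Column is indifferent: 3p + 8(1−p) = 2p + 11(1−p) gives p = 3/4.
Column's expected payoff is 3·3/4 + 8·1/4 = 17/4.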